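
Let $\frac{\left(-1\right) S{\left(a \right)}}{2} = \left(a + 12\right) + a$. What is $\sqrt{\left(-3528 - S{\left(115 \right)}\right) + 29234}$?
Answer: $3 \sqrt{2910} \approx 161.83$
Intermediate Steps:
$S{\left(a \right)} = -24 - 4 a$ ($S{\left(a \right)} = - 2 \left(\left(a + 12\right) + a\right) = - 2 \left(\left(12 + a\right) + a\right) = - 2 \left(12 + 2 a\right) = -24 - 4 a$)
$\sqrt{\left(-3528 - S{\left(115 \right)}\right) + 29234} = \sqrt{\left(-3528 - \left(-24 - 460\right)\right) + 29234} = \sqrt{\left(-3528 - -484\right) + 29234} = \sqrt{\left(-3528 + 484\right) + 29234} = \sqrt{-3044 + 29234} = \sqrt{26190} = 3 \sqrt{2910}$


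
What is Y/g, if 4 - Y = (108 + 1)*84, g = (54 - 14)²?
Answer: -143/25 ≈ -5.7200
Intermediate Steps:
g = 1600 (g = 40² = 1600)
Y = -9152 (Y = 4 - (108 + 1)*84 = 4 - 109*84 = 4 - 1*9156 = 4 - 9156 = -9152)
Y/g = -9152/1600 = -9152*1/1600 = -143/25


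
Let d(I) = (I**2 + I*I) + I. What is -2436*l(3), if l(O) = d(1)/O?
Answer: -2436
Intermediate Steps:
d(I) = I + 2*I**2 (d(I) = (I**2 + I**2) + I = 2*I**2 + I = I + 2*I**2)
l(O) = 3/O (l(O) = (1*(1 + 2*1))/O = (1*(1 + 2))/O = (1*3)/O = 3/O)
-2436*l(3) = -7308/3 = -2436*1 = -2436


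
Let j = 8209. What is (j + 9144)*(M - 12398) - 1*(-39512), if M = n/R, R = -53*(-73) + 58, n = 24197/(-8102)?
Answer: -977690866036367/4545222 ≈ -2.1510e+8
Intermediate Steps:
n = -24197/8102 (n = 24197*(-1/8102) = -24197/8102 ≈ -2.9865)
R = 3927 (R = 3869 + 58 = 3927)
M = -24197/31816554 (M = -24197/8102/3927 = -24197/8102*1/3927 = -24197/31816554 ≈ -0.00076052)
(j + 9144)*(M - 12398) - 1*(-39512) = (8209 + 9144)*(-24197/31816554 - 12398) - 1*(-39512) = 17353*(-394461660689/31816554) + 39512 = -977870456848031/4545222 + 39512 = -977690866036367/4545222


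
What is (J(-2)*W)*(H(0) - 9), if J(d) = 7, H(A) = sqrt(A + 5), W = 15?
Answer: -945 + 105*sqrt(5) ≈ -710.21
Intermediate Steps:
H(A) = sqrt(5 + A)
(J(-2)*W)*(H(0) - 9) = (7*15)*(sqrt(5 + 0) - 9) = 105*(sqrt(5) - 9) = 105*(-9 + sqrt(5)) = -945 + 105*sqrt(5)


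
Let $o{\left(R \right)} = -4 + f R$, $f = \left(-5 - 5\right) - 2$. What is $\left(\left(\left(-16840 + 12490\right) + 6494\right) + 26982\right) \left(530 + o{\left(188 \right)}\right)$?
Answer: $-50387980$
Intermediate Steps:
$f = -12$ ($f = -10 - 2 = -12$)
$o{\left(R \right)} = -4 - 12 R$
$\left(\left(\left(-16840 + 12490\right) + 6494\right) + 26982\right) \left(530 + o{\left(188 \right)}\right) = \left(\left(\left(-16840 + 12490\right) + 6494\right) + 26982\right) \left(530 - 2260\right) = \left(\left(-4350 + 6494\right) + 26982\right) \left(530 - 2260\right) = \left(2144 + 26982\right) \left(530 - 2260\right) = 29126 \left(-1730\right) = -50387980$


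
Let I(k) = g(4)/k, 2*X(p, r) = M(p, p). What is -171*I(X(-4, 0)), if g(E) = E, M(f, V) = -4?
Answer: 342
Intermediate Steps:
X(p, r) = -2 (X(p, r) = (½)*(-4) = -2)
I(k) = 4/k
-171*I(X(-4, 0)) = -684/(-2) = -684*(-1)/2 = -171*(-2) = 342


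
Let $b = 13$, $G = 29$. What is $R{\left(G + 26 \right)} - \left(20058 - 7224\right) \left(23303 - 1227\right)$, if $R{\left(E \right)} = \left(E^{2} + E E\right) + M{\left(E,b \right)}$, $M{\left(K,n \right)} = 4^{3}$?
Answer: $-283317270$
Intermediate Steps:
$M{\left(K,n \right)} = 64$
$R{\left(E \right)} = 64 + 2 E^{2}$ ($R{\left(E \right)} = \left(E^{2} + E E\right) + 64 = \left(E^{2} + E^{2}\right) + 64 = 2 E^{2} + 64 = 64 + 2 E^{2}$)
$R{\left(G + 26 \right)} - \left(20058 - 7224\right) \left(23303 - 1227\right) = \left(64 + 2 \left(29 + 26\right)^{2}\right) - \left(20058 - 7224\right) \left(23303 - 1227\right) = \left(64 + 2 \cdot 55^{2}\right) - 12834 \cdot 22076 = \left(64 + 2 \cdot 3025\right) - 283323384 = \left(64 + 6050\right) - 283323384 = 6114 - 283323384 = -283317270$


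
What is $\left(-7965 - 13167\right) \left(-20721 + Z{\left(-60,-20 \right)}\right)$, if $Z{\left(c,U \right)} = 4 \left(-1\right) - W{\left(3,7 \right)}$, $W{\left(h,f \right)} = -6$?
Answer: $437833908$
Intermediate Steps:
$Z{\left(c,U \right)} = 2$ ($Z{\left(c,U \right)} = 4 \left(-1\right) - -6 = -4 + 6 = 2$)
$\left(-7965 - 13167\right) \left(-20721 + Z{\left(-60,-20 \right)}\right) = \left(-7965 - 13167\right) \left(-20721 + 2\right) = \left(-21132\right) \left(-20719\right) = 437833908$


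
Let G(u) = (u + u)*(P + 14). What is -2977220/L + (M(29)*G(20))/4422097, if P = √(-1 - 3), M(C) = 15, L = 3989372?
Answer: -3283011226385/4410347488271 + 1200*I/4422097 ≈ -0.74439 + 0.00027136*I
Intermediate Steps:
P = 2*I (P = √(-4) = 2*I ≈ 2.0*I)
G(u) = 2*u*(14 + 2*I) (G(u) = (u + u)*(2*I + 14) = (2*u)*(14 + 2*I) = 2*u*(14 + 2*I))
-2977220/L + (M(29)*G(20))/4422097 = -2977220/3989372 + (15*(4*20*(7 + I)))/4422097 = -2977220*1/3989372 + (15*(560 + 80*I))*(1/4422097) = -744305/997343 + (8400 + 1200*I)*(1/4422097) = -744305/997343 + (8400/4422097 + 1200*I/4422097) = -3283011226385/4410347488271 + 1200*I/4422097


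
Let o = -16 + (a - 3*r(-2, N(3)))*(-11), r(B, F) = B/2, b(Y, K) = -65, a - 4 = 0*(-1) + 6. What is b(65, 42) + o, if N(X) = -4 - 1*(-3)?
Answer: -224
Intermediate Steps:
N(X) = -1 (N(X) = -4 + 3 = -1)
a = 10 (a = 4 + (0*(-1) + 6) = 4 + (0 + 6) = 4 + 6 = 10)
r(B, F) = B/2 (r(B, F) = B*(1/2) = B/2)
o = -159 (o = -16 + (10 - 3*(-2)/2)*(-11) = -16 + (10 - 3*(-1))*(-11) = -16 + (10 + 3)*(-11) = -16 + 13*(-11) = -16 - 143 = -159)
b(65, 42) + o = -65 - 159 = -224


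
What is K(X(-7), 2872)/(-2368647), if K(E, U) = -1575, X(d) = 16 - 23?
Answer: 175/263183 ≈ 0.00066494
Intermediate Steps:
X(d) = -7
K(X(-7), 2872)/(-2368647) = -1575/(-2368647) = -1575*(-1/2368647) = 175/263183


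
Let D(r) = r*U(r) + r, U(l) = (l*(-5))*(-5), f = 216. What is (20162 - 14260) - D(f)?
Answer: -1160714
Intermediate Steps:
U(l) = 25*l (U(l) = -5*l*(-5) = 25*l)
D(r) = r + 25*r² (D(r) = r*(25*r) + r = 25*r² + r = r + 25*r²)
(20162 - 14260) - D(f) = (20162 - 14260) - 216*(1 + 25*216) = 5902 - 216*(1 + 5400) = 5902 - 216*5401 = 5902 - 1*1166616 = 5902 - 1166616 = -1160714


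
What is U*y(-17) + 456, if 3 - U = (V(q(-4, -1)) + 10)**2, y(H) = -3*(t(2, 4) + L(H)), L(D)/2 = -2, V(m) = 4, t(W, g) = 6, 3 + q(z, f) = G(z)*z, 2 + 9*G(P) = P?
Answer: 1614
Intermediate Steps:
G(P) = -2/9 + P/9
q(z, f) = -3 + z*(-2/9 + z/9) (q(z, f) = -3 + (-2/9 + z/9)*z = -3 + z*(-2/9 + z/9))
L(D) = -4 (L(D) = 2*(-2) = -4)
y(H) = -6 (y(H) = -3*(6 - 4) = -3*2 = -6)
U = -193 (U = 3 - (4 + 10)**2 = 3 - 1*14**2 = 3 - 1*196 = 3 - 196 = -193)
U*y(-17) + 456 = -193*(-6) + 456 = 1158 + 456 = 1614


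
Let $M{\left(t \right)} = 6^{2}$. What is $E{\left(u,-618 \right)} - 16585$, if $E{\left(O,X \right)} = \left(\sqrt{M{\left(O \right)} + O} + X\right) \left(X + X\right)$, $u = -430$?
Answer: $747263 - 1236 i \sqrt{394} \approx 7.4726 \cdot 10^{5} - 24534.0 i$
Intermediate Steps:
$M{\left(t \right)} = 36$
$E{\left(O,X \right)} = 2 X \left(X + \sqrt{36 + O}\right)$ ($E{\left(O,X \right)} = \left(\sqrt{36 + O} + X\right) \left(X + X\right) = \left(X + \sqrt{36 + O}\right) 2 X = 2 X \left(X + \sqrt{36 + O}\right)$)
$E{\left(u,-618 \right)} - 16585 = 2 \left(-618\right) \left(-618 + \sqrt{36 - 430}\right) - 16585 = 2 \left(-618\right) \left(-618 + \sqrt{-394}\right) - 16585 = 2 \left(-618\right) \left(-618 + i \sqrt{394}\right) - 16585 = \left(763848 - 1236 i \sqrt{394}\right) - 16585 = 747263 - 1236 i \sqrt{394}$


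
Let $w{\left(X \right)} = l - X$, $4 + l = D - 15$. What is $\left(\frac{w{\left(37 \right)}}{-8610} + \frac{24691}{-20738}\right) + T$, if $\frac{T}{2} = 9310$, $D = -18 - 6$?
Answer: $\frac{332446790113}{17855418} \approx 18619.0$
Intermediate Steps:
$D = -24$ ($D = -18 - 6 = -24$)
$l = -43$ ($l = -4 - 39 = -43$)
$T = 18620$ ($T = 2 \cdot 9310 = 18620$)
$w{\left(X \right)} = -43 - X$
$\left(\frac{w{\left(37 \right)}}{-8610} + \frac{24691}{-20738}\right) + T = \left(\frac{-43 - 37}{-8610} + \frac{24691}{-20738}\right) + 18620 = \left(\left(-43 - 37\right) \left(- \frac{1}{8610}\right) + 24691 \left(- \frac{1}{20738}\right)\right) + 18620 = \left(\left(-80\right) \left(- \frac{1}{8610}\right) - \frac{24691}{20738}\right) + 18620 = \left(\frac{8}{861} - \frac{24691}{20738}\right) + 18620 = - \frac{21093047}{17855418} + 18620 = \frac{332446790113}{17855418}$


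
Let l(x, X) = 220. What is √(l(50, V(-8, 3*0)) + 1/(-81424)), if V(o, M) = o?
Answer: √91160676831/20356 ≈ 14.832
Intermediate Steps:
√(l(50, V(-8, 3*0)) + 1/(-81424)) = √(220 + 1/(-81424)) = √(220 - 1/81424) = √(17913279/81424) = √91160676831/20356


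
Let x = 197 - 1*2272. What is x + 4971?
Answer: 2896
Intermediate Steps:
x = -2075 (x = 197 - 2272 = -2075)
x + 4971 = -2075 + 4971 = 2896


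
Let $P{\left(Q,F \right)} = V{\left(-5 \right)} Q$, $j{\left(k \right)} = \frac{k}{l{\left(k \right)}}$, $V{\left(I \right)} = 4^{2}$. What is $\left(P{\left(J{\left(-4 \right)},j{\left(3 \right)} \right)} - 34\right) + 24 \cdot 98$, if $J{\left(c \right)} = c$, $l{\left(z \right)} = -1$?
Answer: $2254$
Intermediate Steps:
$V{\left(I \right)} = 16$
$j{\left(k \right)} = - k$ ($j{\left(k \right)} = \frac{k}{-1} = k \left(-1\right) = - k$)
$P{\left(Q,F \right)} = 16 Q$
$\left(P{\left(J{\left(-4 \right)},j{\left(3 \right)} \right)} - 34\right) + 24 \cdot 98 = \left(16 \left(-4\right) - 34\right) + 24 \cdot 98 = \left(-64 - 34\right) + 2352 = -98 + 2352 = 2254$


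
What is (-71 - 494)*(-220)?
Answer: 124300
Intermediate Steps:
(-71 - 494)*(-220) = -565*(-220) = 124300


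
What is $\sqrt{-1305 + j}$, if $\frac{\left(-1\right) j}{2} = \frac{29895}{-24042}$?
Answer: $\frac{i \sqrt{20913214190}}{4007} \approx 36.09 i$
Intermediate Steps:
$j = \frac{9965}{4007}$ ($j = - 2 \frac{29895}{-24042} = - 2 \cdot 29895 \left(- \frac{1}{24042}\right) = \left(-2\right) \left(- \frac{9965}{8014}\right) = \frac{9965}{4007} \approx 2.4869$)
$\sqrt{-1305 + j} = \sqrt{-1305 + \frac{9965}{4007}} = \sqrt{- \frac{5219170}{4007}} = \frac{i \sqrt{20913214190}}{4007}$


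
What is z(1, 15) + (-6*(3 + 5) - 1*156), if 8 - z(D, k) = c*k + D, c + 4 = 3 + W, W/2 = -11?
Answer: 148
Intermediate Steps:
W = -22 (W = 2*(-11) = -22)
c = -23 (c = -4 + (3 - 22) = -4 - 19 = -23)
z(D, k) = 8 - D + 23*k (z(D, k) = 8 - (-23*k + D) = 8 - (D - 23*k) = 8 + (-D + 23*k) = 8 - D + 23*k)
z(1, 15) + (-6*(3 + 5) - 1*156) = (8 - 1*1 + 23*15) + (-6*(3 + 5) - 1*156) = (8 - 1 + 345) + (-6*8 - 156) = 352 + (-48 - 156) = 352 - 204 = 148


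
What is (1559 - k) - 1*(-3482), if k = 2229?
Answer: 2812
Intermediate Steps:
(1559 - k) - 1*(-3482) = (1559 - 1*2229) - 1*(-3482) = (1559 - 2229) + 3482 = -670 + 3482 = 2812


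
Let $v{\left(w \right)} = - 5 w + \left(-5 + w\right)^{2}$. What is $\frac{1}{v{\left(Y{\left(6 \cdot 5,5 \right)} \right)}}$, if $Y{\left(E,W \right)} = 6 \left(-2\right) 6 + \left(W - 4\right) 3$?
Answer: $\frac{1}{5821} \approx 0.00017179$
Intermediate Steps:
$Y{\left(E,W \right)} = -84 + 3 W$ ($Y{\left(E,W \right)} = \left(-12\right) 6 + \left(W + \left(-4 + 0\right)\right) 3 = -72 + \left(W - 4\right) 3 = -72 + \left(-4 + W\right) 3 = -72 + \left(-12 + 3 W\right) = -84 + 3 W$)
$v{\left(w \right)} = \left(-5 + w\right)^{2} - 5 w$
$\frac{1}{v{\left(Y{\left(6 \cdot 5,5 \right)} \right)}} = \frac{1}{\left(-5 + \left(-84 + 3 \cdot 5\right)\right)^{2} - 5 \left(-84 + 3 \cdot 5\right)} = \frac{1}{\left(-5 + \left(-84 + 15\right)\right)^{2} - 5 \left(-84 + 15\right)} = \frac{1}{\left(-5 - 69\right)^{2} - -345} = \frac{1}{\left(-74\right)^{2} + 345} = \frac{1}{5476 + 345} = \frac{1}{5821}$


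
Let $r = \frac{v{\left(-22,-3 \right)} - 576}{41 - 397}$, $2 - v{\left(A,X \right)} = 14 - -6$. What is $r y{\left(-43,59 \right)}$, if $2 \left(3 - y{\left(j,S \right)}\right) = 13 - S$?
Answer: $\frac{3861}{89} \approx 43.382$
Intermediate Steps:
$y{\left(j,S \right)} = - \frac{7}{2} + \frac{S}{2}$ ($y{\left(j,S \right)} = 3 - \frac{13 - S}{2} = 3 + \left(- \frac{13}{2} + \frac{S}{2}\right) = - \frac{7}{2} + \frac{S}{2}$)
$v{\left(A,X \right)} = -18$ ($v{\left(A,X \right)} = 2 - \left(14 - -6\right) = 2 - \left(14 + 6\right) = 2 - 20 = -18$)
$r = \frac{297}{178}$ ($r = \frac{-18 - 576}{41 - 397} = - \frac{594}{-356} = \left(-594\right) \left(- \frac{1}{356}\right) = \frac{297}{178} \approx 1.6685$)
$r y{\left(-43,59 \right)} = \frac{297 \left(- \frac{7}{2} + \frac{1}{2} \cdot 59\right)}{178} = \frac{297 \left(- \frac{7}{2} + \frac{59}{2}\right)}{178} = \frac{297}{178} \cdot 26 = \frac{3861}{89}$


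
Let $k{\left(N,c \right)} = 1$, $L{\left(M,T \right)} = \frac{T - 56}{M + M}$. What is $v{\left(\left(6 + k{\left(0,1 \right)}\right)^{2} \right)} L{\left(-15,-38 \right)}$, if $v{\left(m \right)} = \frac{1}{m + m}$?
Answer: $\frac{47}{1470} \approx 0.031973$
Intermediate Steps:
$L{\left(M,T \right)} = \frac{-56 + T}{2 M}$
$v{\left(m \right)} = \frac{1}{2 m}$
$v{\left(\left(6 + k{\left(0,1 \right)}\right)^{2} \right)} L{\left(-15,-38 \right)} = \frac{1}{2 \left(6 + 1\right)^{2}} \frac{-56 - 38}{2 \left(-15\right)} = \frac{1}{2 \cdot 7^{2}} \cdot \frac{1}{2} \left(- \frac{1}{15}\right) \left(-94\right) = \frac{1}{2 \cdot 49} \cdot \frac{47}{15} = \frac{1}{2} \cdot \frac{1}{49} \cdot \frac{47}{15} = \frac{1}{98} \cdot \frac{47}{15} = \frac{47}{1470}$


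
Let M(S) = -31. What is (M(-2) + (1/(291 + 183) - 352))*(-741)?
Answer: 44840627/158 ≈ 2.8380e+5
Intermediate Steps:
(M(-2) + (1/(291 + 183) - 352))*(-741) = (-31 + (1/(291 + 183) - 352))*(-741) = (-31 + (1/474 - 352))*(-741) = (-31 - 166847/474)*(-741) = -181541/474*(-741) = 44840627/158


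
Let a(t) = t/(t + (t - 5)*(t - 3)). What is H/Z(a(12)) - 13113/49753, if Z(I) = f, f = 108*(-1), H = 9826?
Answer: -245144591/2686662 ≈ -91.245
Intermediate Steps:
a(t) = t/(t + (-5 + t)*(-3 + t))
f = -108
Z(I) = -108
H/Z(a(12)) - 13113/49753 = 9826/(-108) - 13113/49753 = 9826*(-1/108) - 13113*1/49753 = -4913/54 - 13113/49753 = -245144591/2686662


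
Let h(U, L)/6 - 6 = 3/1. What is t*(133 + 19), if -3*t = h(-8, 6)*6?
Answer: -16416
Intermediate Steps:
h(U, L) = 54 (h(U, L) = 36 + 6*(3/1) = 36 + 6*(3*1) = 36 + 6*3 = 36 + 18 = 54)
t = -108 (t = -18*6 = -⅓*324 = -108)
t*(133 + 19) = -108*(133 + 19) = -108*152 = -16416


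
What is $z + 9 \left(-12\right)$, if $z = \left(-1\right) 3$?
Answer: $-111$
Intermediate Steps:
$z = -3$
$z + 9 \left(-12\right) = -3 + 9 \left(-12\right) = -3 - 108 = -111$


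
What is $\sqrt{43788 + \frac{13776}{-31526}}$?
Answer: $\frac{18 \sqrt{33580218397}}{15763} \approx 209.25$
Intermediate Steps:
$\sqrt{43788 + \frac{13776}{-31526}} = \sqrt{43788 + 13776 \left(- \frac{1}{31526}\right)} = \sqrt{43788 - \frac{6888}{15763}} = \sqrt{\frac{690223356}{15763}} = \frac{18 \sqrt{33580218397}}{15763}$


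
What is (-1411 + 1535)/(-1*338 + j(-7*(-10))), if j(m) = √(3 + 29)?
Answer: -10478/28553 - 124*√2/28553 ≈ -0.37311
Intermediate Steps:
j(m) = 4*√2 (j(m) = √32 = 4*√2)
(-1411 + 1535)/(-1*338 + j(-7*(-10))) = (-1411 + 1535)/(-1*338 + 4*√2) = 124/(-338 + 4*√2)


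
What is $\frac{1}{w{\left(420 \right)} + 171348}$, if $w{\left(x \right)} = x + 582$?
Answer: $\frac{1}{172350} \approx 5.8021 \cdot 10^{-6}$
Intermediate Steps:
$w{\left(x \right)} = 582 + x$
$\frac{1}{w{\left(420 \right)} + 171348} = \frac{1}{\left(582 + 420\right) + 171348} = \frac{1}{1002 + 171348} = \frac{1}{172350}$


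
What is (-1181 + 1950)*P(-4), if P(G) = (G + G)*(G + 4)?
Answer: 0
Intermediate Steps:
P(G) = 2*G*(4 + G) (P(G) = (2*G)*(4 + G) = 2*G*(4 + G))
(-1181 + 1950)*P(-4) = (-1181 + 1950)*(2*(-4)*(4 - 4)) = 769*(2*(-4)*0) = 769*0 = 0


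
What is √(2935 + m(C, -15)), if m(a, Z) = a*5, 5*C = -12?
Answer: √2923 ≈ 54.065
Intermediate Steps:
C = -12/5 (C = (⅕)*(-12) = -12/5 ≈ -2.4000)
m(a, Z) = 5*a
√(2935 + m(C, -15)) = √(2935 + 5*(-12/5)) = √(2935 - 12) = √2923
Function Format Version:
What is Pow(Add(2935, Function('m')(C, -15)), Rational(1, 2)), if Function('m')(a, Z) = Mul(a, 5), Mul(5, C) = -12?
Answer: Pow(2923, Rational(1, 2)) ≈ 54.065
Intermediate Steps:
C = Rational(-12, 5) (C = Mul(Rational(1, 5), -12) = Rational(-12, 5) ≈ -2.4000)
Function('m')(a, Z) = Mul(5, a)
Pow(Add(2935, Function('m')(C, -15)), Rational(1, 2)) = Pow(Add(2935, Mul(5, Rational(-12, 5))), Rational(1, 2)) = Pow(Add(2935, -12), Rational(1, 2)) = Pow(2923, Rational(1, 2))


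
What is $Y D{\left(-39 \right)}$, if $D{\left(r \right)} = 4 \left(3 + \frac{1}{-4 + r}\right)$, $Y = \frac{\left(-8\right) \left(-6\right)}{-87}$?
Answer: $- \frac{8192}{1247} \approx -6.5694$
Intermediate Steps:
$Y = - \frac{16}{29}$ ($Y = 48 \left(- \frac{1}{87}\right) = - \frac{16}{29} \approx -0.55172$)
$D{\left(r \right)} = 12 + \frac{4}{-4 + r}$
$Y D{\left(-39 \right)} = - \frac{16 \frac{4 \left(-11 + 3 \left(-39\right)\right)}{-4 - 39}}{29} = - \frac{16 \frac{4 \left(-11 - 117\right)}{-43}}{29} = - \frac{16 \cdot 4 \left(- \frac{1}{43}\right) \left(-128\right)}{29} = \left(- \frac{16}{29}\right) \frac{512}{43} = - \frac{8192}{1247}$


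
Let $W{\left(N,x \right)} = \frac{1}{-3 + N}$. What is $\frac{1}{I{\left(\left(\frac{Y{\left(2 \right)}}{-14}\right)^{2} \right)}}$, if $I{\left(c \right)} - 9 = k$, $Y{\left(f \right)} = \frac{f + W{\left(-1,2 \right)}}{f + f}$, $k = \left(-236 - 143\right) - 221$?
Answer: $- \frac{1}{591} \approx -0.001692$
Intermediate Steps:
$k = -600$ ($k = -379 - 221 = -600$)
$Y{\left(f \right)} = \frac{- \frac{1}{4} + f}{2 f}$ ($Y{\left(f \right)} = \frac{f + \frac{1}{-3 - 1}}{f + f} = \frac{f + \frac{1}{-4}}{2 f} = \left(f - \frac{1}{4}\right) \frac{1}{2 f} = \left(- \frac{1}{4} + f\right) \frac{1}{2 f} = \frac{- \frac{1}{4} + f}{2 f}$)
$I{\left(c \right)} = -591$ ($I{\left(c \right)} = 9 - 600 = -591$)
$\frac{1}{I{\left(\left(\frac{Y{\left(2 \right)}}{-14}\right)^{2} \right)}} = \frac{1}{-591} = - \frac{1}{591}$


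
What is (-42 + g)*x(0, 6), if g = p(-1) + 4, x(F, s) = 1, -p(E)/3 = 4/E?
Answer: -26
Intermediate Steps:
p(E) = -12/E
g = 16 (g = -12/(-1) + 4 = -12*(-1) + 4 = 12 + 4 = 16)
(-42 + g)*x(0, 6) = (-42 + 16)*1 = -26*1 = -26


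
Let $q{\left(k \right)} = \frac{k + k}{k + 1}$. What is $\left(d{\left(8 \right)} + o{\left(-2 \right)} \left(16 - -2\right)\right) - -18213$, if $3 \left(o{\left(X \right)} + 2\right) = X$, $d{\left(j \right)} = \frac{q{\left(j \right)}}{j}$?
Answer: $\frac{163487}{9} \approx 18165.0$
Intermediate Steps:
$q{\left(k \right)} = \frac{2 k}{1 + k}$
$d{\left(j \right)} = \frac{2}{1 + j}$ ($d{\left(j \right)} = \frac{2 j \frac{1}{1 + j}}{j} = \frac{2}{1 + j}$)
$o{\left(X \right)} = -2 + \frac{X}{3}$
$\left(d{\left(8 \right)} + o{\left(-2 \right)} \left(16 - -2\right)\right) - -18213 = \left(\frac{2}{1 + 8} + \left(-2 + \frac{1}{3} \left(-2\right)\right) \left(16 - -2\right)\right) - -18213 = \left(\frac{2}{9} + \left(-2 - \frac{2}{3}\right) \left(16 + 2\right)\right) + 18213 = \left(2 \cdot \frac{1}{9} - 48\right) + 18213 = \left(\frac{2}{9} - 48\right) + 18213 = - \frac{430}{9} + 18213 = \frac{163487}{9}$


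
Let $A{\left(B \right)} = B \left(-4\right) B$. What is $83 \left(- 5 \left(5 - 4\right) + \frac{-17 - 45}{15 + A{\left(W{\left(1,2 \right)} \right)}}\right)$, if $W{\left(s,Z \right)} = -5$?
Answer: $- \frac{30129}{85} \approx -354.46$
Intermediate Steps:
$A{\left(B \right)} = - 4 B^{2}$ ($A{\left(B \right)} = - 4 B B = - 4 B^{2}$)
$83 \left(- 5 \left(5 - 4\right) + \frac{-17 - 45}{15 + A{\left(W{\left(1,2 \right)} \right)}}\right) = 83 \left(- 5 \left(5 - 4\right) + \frac{-17 - 45}{15 - 4 \left(-5\right)^{2}}\right) = 83 \left(\left(-5\right) 1 - \frac{62}{15 - 100}\right) = 83 \left(-5 - \frac{62}{15 - 100}\right) = 83 \left(-5 - \frac{62}{-85}\right) = 83 \left(-5 - - \frac{62}{85}\right) = 83 \left(-5 + \frac{62}{85}\right) = 83 \left(- \frac{363}{85}\right) = - \frac{30129}{85}$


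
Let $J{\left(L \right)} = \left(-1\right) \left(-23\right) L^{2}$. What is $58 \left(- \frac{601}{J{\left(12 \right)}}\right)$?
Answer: $- \frac{17429}{1656} \approx -10.525$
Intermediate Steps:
$J{\left(L \right)} = 23 L^{2}$
$58 \left(- \frac{601}{J{\left(12 \right)}}\right) = 58 \left(- \frac{601}{23 \cdot 12^{2}}\right) = 58 \left(- \frac{601}{23 \cdot 144}\right) = 58 \left(- \frac{601}{3312}\right) = - \frac{17429}{1656}$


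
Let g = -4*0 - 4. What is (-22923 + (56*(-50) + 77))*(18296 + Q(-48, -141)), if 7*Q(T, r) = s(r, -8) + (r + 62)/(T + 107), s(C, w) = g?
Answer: -27682779674/59 ≈ -4.6920e+8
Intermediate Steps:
g = -4 (g = 0 - 4 = -4)
s(C, w) = -4
Q(T, r) = -4/7 + (62 + r)/(7*(107 + T)) (Q(T, r) = (-4 + (r + 62)/(T + 107))/7 = (-4 + (62 + r)/(107 + T))/7 = -4/7 + (62 + r)/(7*(107 + T)))
(-22923 + (56*(-50) + 77))*(18296 + Q(-48, -141)) = (-22923 + (56*(-50) + 77))*(18296 + (-366 - 141 - 4*(-48))/(7*(107 - 48))) = (-22923 + (-2800 + 77))*(18296 + (⅐)*(-366 - 141 + 192)/59) = (-22923 - 2723)*(18296 + (⅐)*(1/59)*(-315)) = -25646*(18296 - 45/59) = -25646*1079419/59 = -27682779674/59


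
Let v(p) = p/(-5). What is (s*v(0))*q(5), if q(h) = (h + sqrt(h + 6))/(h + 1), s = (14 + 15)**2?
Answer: 0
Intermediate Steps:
v(p) = -p/5 (v(p) = p*(-1/5) = -p/5)
s = 841 (s = 29**2 = 841)
q(h) = (h + sqrt(6 + h))/(1 + h)
(s*v(0))*q(5) = (841*(-1/5*0))*((5 + sqrt(6 + 5))/(1 + 5)) = (841*0)*((5 + sqrt(11))/6) = 0*((5 + sqrt(11))/6) = 0*(5/6 + sqrt(11)/6) = 0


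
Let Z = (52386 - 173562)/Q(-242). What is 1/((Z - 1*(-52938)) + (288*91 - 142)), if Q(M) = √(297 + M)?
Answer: 98755/7468321316 + 1377*√55/3734160658 ≈ 1.5958e-5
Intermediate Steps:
Z = -11016*√55/5 (Z = (52386 - 173562)/(√(297 - 242)) = -121176*√55/55 = -11016*√55/5 ≈ -16339.)
1/((Z - 1*(-52938)) + (288*91 - 142)) = 1/((-11016*√55/5 - 1*(-52938)) + (288*91 - 142)) = 1/((-11016*√55/5 + 52938) + (26208 - 142)) = 1/((52938 - 11016*√55/5) + 26066) = 1/(79004 - 11016*√55/5)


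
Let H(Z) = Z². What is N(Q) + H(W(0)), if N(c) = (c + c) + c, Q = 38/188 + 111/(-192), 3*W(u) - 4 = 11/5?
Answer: 2127263/676800 ≈ 3.1431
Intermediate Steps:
W(u) = 31/15 (W(u) = 4/3 + (11/5)/3 = 4/3 + (11*(⅕))/3 = 4/3 + (⅓)*(11/5) = 4/3 + 11/15 = 31/15)
Q = -1131/3008 (Q = 38*(1/188) + 111*(-1/192) = 19/94 - 37/64 = -1131/3008 ≈ -0.37600)
N(c) = 3*c (N(c) = 2*c + c = 3*c)
N(Q) + H(W(0)) = 3*(-1131/3008) + (31/15)² = -3393/3008 + 961/225 = 2127263/676800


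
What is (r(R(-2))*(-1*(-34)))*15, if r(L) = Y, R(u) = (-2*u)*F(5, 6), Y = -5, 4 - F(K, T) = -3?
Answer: -2550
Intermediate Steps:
F(K, T) = 7 (F(K, T) = 4 - 1*(-3) = 4 + 3 = 7)
R(u) = -14*u (R(u) = -2*u*7 = -14*u)
r(L) = -5
(r(R(-2))*(-1*(-34)))*15 = -(-5)*(-34)*15 = -5*34*15 = -170*15 = -2550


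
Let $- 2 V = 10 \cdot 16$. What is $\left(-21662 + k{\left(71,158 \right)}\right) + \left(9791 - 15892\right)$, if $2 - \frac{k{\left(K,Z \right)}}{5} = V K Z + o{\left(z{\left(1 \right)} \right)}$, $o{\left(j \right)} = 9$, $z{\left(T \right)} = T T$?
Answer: $4459402$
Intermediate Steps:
$z{\left(T \right)} = T^{2}$
$V = -80$ ($V = - \frac{10 \cdot 16}{2} = \left(- \frac{1}{2}\right) 160 = -80$)
$k{\left(K,Z \right)} = -35 + 400 K Z$ ($k{\left(K,Z \right)} = 10 - 5 \left(- 80 K Z + 9\right) = 10 - 5 \left(9 - 80 K Z\right) = 10 + \left(-45 + 400 K Z\right) = -35 + 400 K Z$)
$\left(-21662 + k{\left(71,158 \right)}\right) + \left(9791 - 15892\right) = \left(-21662 - \left(35 - 4487200\right)\right) + \left(9791 - 15892\right) = \left(-21662 + \left(-35 + 4487200\right)\right) + \left(9791 - 15892\right) = \left(-21662 + 4487165\right) - 6101 = 4465503 - 6101 = 4459402$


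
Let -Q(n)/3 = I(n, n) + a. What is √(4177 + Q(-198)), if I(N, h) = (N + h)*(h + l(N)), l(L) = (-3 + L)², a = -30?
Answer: √47765431 ≈ 6911.3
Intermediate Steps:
I(N, h) = (N + h)*(h + (-3 + N)²)
Q(n) = 90 - 6*n² - 6*n*(-3 + n)² (Q(n) = -3*((n² + n*n + n*(-3 + n)² + n*(-3 + n)²) - 30) = -3*((n² + n² + n*(-3 + n)² + n*(-3 + n)²) - 30) = -3*((2*n² + 2*n*(-3 + n)²) - 30) = -3*(-30 + 2*n² + 2*n*(-3 + n)²) = 90 - 6*n² - 6*n*(-3 + n)²)
√(4177 + Q(-198)) = √(4177 + (90 - 6*(-198)² - 6*(-198)*(-3 - 198)²)) = √(4177 + (90 - 6*39204 - 6*(-198)*(-201)²)) = √(4177 + (90 - 235224 - 6*(-198)*40401)) = √(4177 + (90 - 235224 + 47996388)) = √(4177 + 47761254) = √47765431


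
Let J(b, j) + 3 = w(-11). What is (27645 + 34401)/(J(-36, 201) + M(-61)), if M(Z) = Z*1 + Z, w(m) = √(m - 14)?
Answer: -155115/313 - 31023*I/1565 ≈ -495.58 - 19.823*I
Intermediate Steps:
w(m) = √(-14 + m)
J(b, j) = -3 + 5*I (J(b, j) = -3 + √(-14 - 11) = -3 + √(-25) = -3 + 5*I)
M(Z) = 2*Z (M(Z) = Z + Z = 2*Z)
(27645 + 34401)/(J(-36, 201) + M(-61)) = (27645 + 34401)/((-3 + 5*I) + 2*(-61)) = 62046/((-3 + 5*I) - 122) = 62046/(-125 + 5*I) = 62046*((-125 - 5*I)/15650) = 31023*(-125 - 5*I)/7825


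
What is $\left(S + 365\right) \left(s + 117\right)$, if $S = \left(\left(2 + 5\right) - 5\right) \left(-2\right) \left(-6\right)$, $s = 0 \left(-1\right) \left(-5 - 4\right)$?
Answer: $45513$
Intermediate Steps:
$s = 0$ ($s = 0 \left(-9\right) = 0$)
$S = 24$ ($S = \left(7 - 5\right) \left(-2\right) \left(-6\right) = 2 \left(-2\right) \left(-6\right) = \left(-4\right) \left(-6\right) = 24$)
$\left(S + 365\right) \left(s + 117\right) = \left(24 + 365\right) \left(0 + 117\right) = 389 \cdot 117 = 45513$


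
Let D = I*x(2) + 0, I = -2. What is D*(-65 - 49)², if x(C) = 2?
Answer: -51984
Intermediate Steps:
D = -4 (D = -2*2 + 0 = -4 + 0 = -4)
D*(-65 - 49)² = -4*(-65 - 49)² = -4*(-114)² = -4*12996 = -51984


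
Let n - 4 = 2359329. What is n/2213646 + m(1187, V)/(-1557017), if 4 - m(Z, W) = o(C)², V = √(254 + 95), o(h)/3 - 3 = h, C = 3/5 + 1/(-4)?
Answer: 104963894824489/98476698685200 ≈ 1.0659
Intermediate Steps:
n = 2359333 (n = 4 + 2359329 = 2359333)
C = 7/20 (C = 3*(⅕) + 1*(-¼) = ⅗ - ¼ = 7/20 ≈ 0.35000)
o(h) = 9 + 3*h
V = √349 ≈ 18.682
m(Z, W) = -38801/400 (m(Z, W) = 4 - (9 + 3*(7/20))² = 4 - (9 + 21/20)² = 4 - (201/20)² = 4 - 1*40401/400 = 4 - 40401/400 = -38801/400)
n/2213646 + m(1187, V)/(-1557017) = 2359333/2213646 - 38801/400/(-1557017) = 2359333*(1/2213646) - 38801/400*(-1/1557017) = 2359333/2213646 + 5543/88972400 = 104963894824489/98476698685200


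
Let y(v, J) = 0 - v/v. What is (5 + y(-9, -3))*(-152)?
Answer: -608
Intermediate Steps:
y(v, J) = -1 (y(v, J) = 0 - 1*1 = 0 - 1 = -1)
(5 + y(-9, -3))*(-152) = (5 - 1)*(-152) = 4*(-152) = -608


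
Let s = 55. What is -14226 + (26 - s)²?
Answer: -13385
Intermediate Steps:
-14226 + (26 - s)² = -14226 + (26 - 1*55)² = -14226 + (26 - 55)² = -14226 + (-29)² = -14226 + 841 = -13385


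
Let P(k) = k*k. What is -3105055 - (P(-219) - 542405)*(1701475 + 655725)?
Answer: 1165500291745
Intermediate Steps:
P(k) = k²
-3105055 - (P(-219) - 542405)*(1701475 + 655725) = -3105055 - ((-219)² - 542405)*(1701475 + 655725) = -3105055 - (47961 - 542405)*2357200 = -3105055 - (-494444)*2357200 = -3105055 - 1*(-1165503396800) = -3105055 + 1165503396800 = 1165500291745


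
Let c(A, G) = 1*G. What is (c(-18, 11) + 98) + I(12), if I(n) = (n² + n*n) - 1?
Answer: 396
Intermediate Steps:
c(A, G) = G
I(n) = -1 + 2*n² (I(n) = (n² + n²) - 1 = 2*n² - 1 = -1 + 2*n²)
(c(-18, 11) + 98) + I(12) = (11 + 98) + (-1 + 2*12²) = 109 + (-1 + 2*144) = 109 + (-1 + 288) = 109 + 287 = 396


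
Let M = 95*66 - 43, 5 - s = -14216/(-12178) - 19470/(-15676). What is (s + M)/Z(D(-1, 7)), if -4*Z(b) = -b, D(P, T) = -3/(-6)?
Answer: 1189243352420/23862791 ≈ 49837.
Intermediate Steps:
D(P, T) = ½ (D(P, T) = -3*(-⅙) = ½)
s = 123638991/47725582 (s = 5 - (-14216/(-12178) - 19470/(-15676)) = 5 - (-14216*(-1/12178) - 19470*(-1/15676)) = 5 - (7108/6089 + 9735/7838) = 5 - 1*114988919/47725582 = 5 - 114988919/47725582 = 123638991/47725582 ≈ 2.5906)
Z(b) = b/4 (Z(b) = -(-1)*b/4 = b/4)
M = 6227 (M = 6270 - 43 = 6227)
(s + M)/Z(D(-1, 7)) = (123638991/47725582 + 6227)/(((¼)*(½))) = 297310838105/(47725582*(⅛)) = (297310838105/47725582)*8 = 1189243352420/23862791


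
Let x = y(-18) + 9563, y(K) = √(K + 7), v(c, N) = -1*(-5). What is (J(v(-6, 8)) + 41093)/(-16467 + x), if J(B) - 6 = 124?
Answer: -94867864/15888409 - 13741*I*√11/15888409 ≈ -5.9709 - 0.0028684*I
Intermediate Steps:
v(c, N) = 5
y(K) = √(7 + K)
x = 9563 + I*√11 (x = √(7 - 18) + 9563 = √(-11) + 9563 = I*√11 + 9563 = 9563 + I*√11 ≈ 9563.0 + 3.3166*I)
J(B) = 130 (J(B) = 6 + 124 = 130)
(J(v(-6, 8)) + 41093)/(-16467 + x) = (130 + 41093)/(-16467 + (9563 + I*√11)) = 41223/(-6904 + I*√11)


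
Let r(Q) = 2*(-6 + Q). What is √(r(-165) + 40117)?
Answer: 5*√1591 ≈ 199.44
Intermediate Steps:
r(Q) = -12 + 2*Q
√(r(-165) + 40117) = √((-12 + 2*(-165)) + 40117) = √((-12 - 330) + 40117) = √(-342 + 40117) = √39775 = 5*√1591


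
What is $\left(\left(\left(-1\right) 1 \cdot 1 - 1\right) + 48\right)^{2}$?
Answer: $2116$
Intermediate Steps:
$\left(\left(\left(-1\right) 1 \cdot 1 - 1\right) + 48\right)^{2} = \left(\left(\left(-1\right) 1 - 1\right) + 48\right)^{2} = \left(\left(-1 - 1\right) + 48\right)^{2} = \left(-2 + 48\right)^{2} = 46^{2} = 2116$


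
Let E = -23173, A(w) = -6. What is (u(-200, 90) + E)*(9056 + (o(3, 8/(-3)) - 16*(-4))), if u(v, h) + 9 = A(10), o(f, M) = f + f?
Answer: -211613688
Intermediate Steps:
o(f, M) = 2*f
u(v, h) = -15 (u(v, h) = -9 - 6 = -15)
(u(-200, 90) + E)*(9056 + (o(3, 8/(-3)) - 16*(-4))) = (-15 - 23173)*(9056 + (2*3 - 16*(-4))) = -23188*(9056 + (6 + 64)) = -23188*(9056 + 70) = -23188*9126 = -211613688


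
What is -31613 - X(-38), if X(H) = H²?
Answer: -33057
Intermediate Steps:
-31613 - X(-38) = -31613 - 1*(-38)² = -31613 - 1*1444 = -31613 - 1444 = -33057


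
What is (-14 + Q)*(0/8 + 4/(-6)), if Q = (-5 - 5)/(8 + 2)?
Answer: 10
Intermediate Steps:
Q = -1 (Q = -10/10 = -10*⅒ = -1)
(-14 + Q)*(0/8 + 4/(-6)) = (-14 - 1)*(0/8 + 4/(-6)) = -15*(0*(⅛) + 4*(-⅙)) = -15*(0 - ⅔) = -15*(-⅔) = 10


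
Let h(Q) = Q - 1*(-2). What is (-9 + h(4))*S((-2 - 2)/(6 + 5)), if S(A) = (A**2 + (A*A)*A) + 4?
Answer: -16308/1331 ≈ -12.252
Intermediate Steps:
h(Q) = 2 + Q (h(Q) = Q + 2 = 2 + Q)
S(A) = 4 + A**2 + A**3 (S(A) = (A**2 + A**2*A) + 4 = (A**2 + A**3) + 4 = 4 + A**2 + A**3)
(-9 + h(4))*S((-2 - 2)/(6 + 5)) = (-9 + (2 + 4))*(4 + ((-2 - 2)/(6 + 5))**2 + ((-2 - 2)/(6 + 5))**3) = (-9 + 6)*(4 + (-4/11)**2 + (-4/11)**3) = -3*(4 + (-4*1/11)**2 + (-4*1/11)**3) = -3*(4 + (-4/11)**2 + (-4/11)**3) = -3*(4 + 16/121 - 64/1331) = -3*5436/1331 = -16308/1331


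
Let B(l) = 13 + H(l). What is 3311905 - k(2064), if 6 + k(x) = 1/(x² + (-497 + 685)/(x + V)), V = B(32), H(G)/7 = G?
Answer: 32464944929389223/9802481084 ≈ 3.3119e+6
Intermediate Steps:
H(G) = 7*G
B(l) = 13 + 7*l
V = 237 (V = 13 + 7*32 = 13 + 224 = 237)
k(x) = -6 + 1/(x² + 188/(237 + x)) (k(x) = -6 + 1/(x² + (-497 + 685)/(x + 237)) = -6 + 1/(x² + 188/(237 + x)))
3311905 - k(2064) = 3311905 - (-891 + 2064 - 1422*2064² - 6*2064³)/(188 + 2064³ + 237*2064²) = 3311905 - (-891 + 2064 - 1422*4260096 - 6*8792838144)/(188 + 8792838144 + 237*4260096) = 3311905 - (-891 + 2064 - 6057856512 - 52757028864)/(188 + 8792838144 + 1009642752) = 3311905 - (-58814884203)/9802481084 = 3311905 - 1*(-58814884203/9802481084) = 3311905 + 58814884203/9802481084 = 32464944929389223/9802481084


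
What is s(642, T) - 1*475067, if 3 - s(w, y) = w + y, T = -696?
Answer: -475010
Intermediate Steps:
s(w, y) = 3 - w - y (s(w, y) = 3 - (w + y) = 3 + (-w - y) = 3 - w - y)
s(642, T) - 1*475067 = (3 - 1*642 - 1*(-696)) - 1*475067 = (3 - 642 + 696) - 475067 = 57 - 475067 = -475010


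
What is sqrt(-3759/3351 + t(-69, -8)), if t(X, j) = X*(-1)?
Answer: 2*sqrt(21172735)/1117 ≈ 8.2388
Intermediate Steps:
t(X, j) = -X
sqrt(-3759/3351 + t(-69, -8)) = sqrt(-3759/3351 - 1*(-69)) = sqrt(-3759*1/3351 + 69) = sqrt(-1253/1117 + 69) = sqrt(75820/1117) = 2*sqrt(21172735)/1117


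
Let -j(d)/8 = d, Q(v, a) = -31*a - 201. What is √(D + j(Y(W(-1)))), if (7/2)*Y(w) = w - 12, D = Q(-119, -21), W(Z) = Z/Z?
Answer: √23282/7 ≈ 21.798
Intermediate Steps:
Q(v, a) = -201 - 31*a
W(Z) = 1
D = 450 (D = -201 - 31*(-21) = -201 + 651 = 450)
Y(w) = -24/7 + 2*w/7 (Y(w) = 2*(w - 12)/7 = 2*(-12 + w)/7 = -24/7 + 2*w/7)
j(d) = -8*d
√(D + j(Y(W(-1)))) = √(450 - 8*(-24/7 + (2/7)*1)) = √(450 - 8*(-24/7 + 2/7)) = √(450 - 8*(-22/7)) = √(450 + 176/7) = √(3326/7) = √23282/7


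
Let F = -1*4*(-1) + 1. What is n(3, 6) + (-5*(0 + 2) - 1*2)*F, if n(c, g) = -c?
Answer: -63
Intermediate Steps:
F = 5 (F = -4*(-1) + 1 = 4 + 1 = 5)
n(3, 6) + (-5*(0 + 2) - 1*2)*F = -1*3 + (-5*(0 + 2) - 1*2)*5 = -3 + (-5*2 - 2)*5 = -3 + (-10 - 2)*5 = -3 - 12*5 = -3 - 60 = -63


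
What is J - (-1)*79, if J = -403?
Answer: -324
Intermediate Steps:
J - (-1)*79 = -403 - (-1)*79 = -403 - 1*(-79) = -403 + 79 = -324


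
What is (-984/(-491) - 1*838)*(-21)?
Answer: 8619954/491 ≈ 17556.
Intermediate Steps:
(-984/(-491) - 1*838)*(-21) = (-984*(-1/491) - 838)*(-21) = (984/491 - 838)*(-21) = -410474/491*(-21) = 8619954/491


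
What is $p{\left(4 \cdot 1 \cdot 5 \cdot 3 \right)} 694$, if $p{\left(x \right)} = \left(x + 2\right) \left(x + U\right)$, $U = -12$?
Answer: $2065344$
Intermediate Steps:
$p{\left(x \right)} = \left(-12 + x\right) \left(2 + x\right)$ ($p{\left(x \right)} = \left(x + 2\right) \left(x - 12\right) = \left(2 + x\right) \left(-12 + x\right) = \left(-12 + x\right) \left(2 + x\right)$)
$p{\left(4 \cdot 1 \cdot 5 \cdot 3 \right)} 694 = \left(-24 + \left(4 \cdot 1 \cdot 5 \cdot 3\right)^{2} - 10 \cdot 4 \cdot 1 \cdot 5 \cdot 3\right) 694 = \left(-24 + \left(4 \cdot 5 \cdot 3\right)^{2} - 10 \cdot 4 \cdot 5 \cdot 3\right) 694 = \left(-24 + \left(4 \cdot 15\right)^{2} - 10 \cdot 4 \cdot 15\right) 694 = \left(-24 + 60^{2} - 600\right) 694 = \left(-24 + 3600 - 600\right) 694 = 2976 \cdot 694 = 2065344$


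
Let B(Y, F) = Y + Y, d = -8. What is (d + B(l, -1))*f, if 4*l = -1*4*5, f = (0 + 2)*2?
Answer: -72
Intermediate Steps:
f = 4 (f = 2*2 = 4)
l = -5 (l = (-1*4*5)/4 = (-4*5)/4 = (1/4)*(-20) = -5)
B(Y, F) = 2*Y
(d + B(l, -1))*f = (-8 + 2*(-5))*4 = (-8 - 10)*4 = -18*4 = -72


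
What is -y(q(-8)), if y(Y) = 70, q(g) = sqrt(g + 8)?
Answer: -70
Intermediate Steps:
q(g) = sqrt(8 + g)
-y(q(-8)) = -1*70 = -70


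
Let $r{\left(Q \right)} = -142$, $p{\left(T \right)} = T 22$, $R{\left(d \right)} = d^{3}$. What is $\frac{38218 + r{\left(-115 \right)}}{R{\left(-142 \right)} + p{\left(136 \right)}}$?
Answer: $- \frac{3173}{238358} \approx -0.013312$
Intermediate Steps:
$p{\left(T \right)} = 22 T$
$\frac{38218 + r{\left(-115 \right)}}{R{\left(-142 \right)} + p{\left(136 \right)}} = \frac{38218 - 142}{\left(-142\right)^{3} + 22 \cdot 136} = \frac{38076}{-2863288 + 2992} = \frac{38076}{-2860296} = 38076 \left(- \frac{1}{2860296}\right) = - \frac{3173}{238358}$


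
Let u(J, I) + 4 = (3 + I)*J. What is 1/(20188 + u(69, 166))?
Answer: 1/31845 ≈ 3.1402e-5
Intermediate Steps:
u(J, I) = -4 + J*(3 + I) (u(J, I) = -4 + (3 + I)*J = -4 + J*(3 + I))
1/(20188 + u(69, 166)) = 1/(20188 + (-4 + 3*69 + 166*69)) = 1/(20188 + (-4 + 207 + 11454)) = 1/(20188 + 11657) = 1/31845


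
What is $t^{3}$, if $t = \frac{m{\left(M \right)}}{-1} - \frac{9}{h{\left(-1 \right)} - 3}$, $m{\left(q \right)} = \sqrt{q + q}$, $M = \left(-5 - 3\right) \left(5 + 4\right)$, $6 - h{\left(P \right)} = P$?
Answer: $\frac{61479}{64} + \frac{6183 i}{4} \approx 960.61 + 1545.8 i$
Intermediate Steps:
$h{\left(P \right)} = 6 - P$
$M = -72$ ($M = \left(-8\right) 9 = -72$)
$m{\left(q \right)} = \sqrt{2} \sqrt{q}$ ($m{\left(q \right)} = \sqrt{2 q} = \sqrt{2} \sqrt{q}$)
$t = - \frac{9}{4} - 12 i$ ($t = \frac{\sqrt{2} \sqrt{-72}}{-1} - \frac{9}{\left(6 - -1\right) - 3} = \sqrt{2} \cdot 6 i \sqrt{2} \left(-1\right) - \frac{9}{\left(6 + 1\right) - 3} = 12 i \left(-1\right) - \frac{9}{7 - 3} = - 12 i - \frac{9}{4} = - \frac{9}{4} - 12 i \approx -2.25 - 12.0 i$)
$t^{3} = \left(- \frac{9}{4} - 12 i\right)^{3}$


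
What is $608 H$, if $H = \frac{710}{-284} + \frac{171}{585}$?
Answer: $- \frac{87248}{65} \approx -1342.3$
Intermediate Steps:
$H = - \frac{287}{130}$ ($H = 710 \left(- \frac{1}{284}\right) + 171 \cdot \frac{1}{585} = - \frac{5}{2} + \frac{19}{65} = - \frac{287}{130} \approx -2.2077$)
$608 H = 608 \left(- \frac{287}{130}\right) = - \frac{87248}{65}$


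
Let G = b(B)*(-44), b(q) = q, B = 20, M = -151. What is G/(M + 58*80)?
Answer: -880/4489 ≈ -0.19603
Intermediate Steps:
G = -880 (G = 20*(-44) = -880)
G/(M + 58*80) = -880/(-151 + 58*80) = -880/(-151 + 4640) = -880/4489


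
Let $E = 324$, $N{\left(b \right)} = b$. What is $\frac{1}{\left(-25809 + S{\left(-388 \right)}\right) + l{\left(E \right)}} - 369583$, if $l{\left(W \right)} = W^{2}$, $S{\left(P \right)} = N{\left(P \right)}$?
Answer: $- \frac{29115379156}{78779} \approx -3.6958 \cdot 10^{5}$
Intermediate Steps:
$S{\left(P \right)} = P$
$\frac{1}{\left(-25809 + S{\left(-388 \right)}\right) + l{\left(E \right)}} - 369583 = \frac{1}{\left(-25809 - 388\right) + 324^{2}} - 369583 = \frac{1}{-26197 + 104976} - 369583 = \frac{1}{78779} - 369583 = - \frac{29115379156}{78779}$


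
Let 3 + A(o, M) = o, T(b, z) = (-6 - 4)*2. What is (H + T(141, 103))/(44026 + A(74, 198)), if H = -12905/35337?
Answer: -719645/1558255689 ≈ -0.00046183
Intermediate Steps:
T(b, z) = -20 (T(b, z) = -10*2 = -20)
A(o, M) = -3 + o
H = -12905/35337 (H = -12905*1/35337 = -12905/35337 ≈ -0.36520)
(H + T(141, 103))/(44026 + A(74, 198)) = (-12905/35337 - 20)/(44026 + (-3 + 74)) = -719645/(35337*(44026 + 71)) = -719645/35337/44097 = -719645/35337*1/44097 = -719645/1558255689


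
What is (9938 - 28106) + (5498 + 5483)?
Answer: -7187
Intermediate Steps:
(9938 - 28106) + (5498 + 5483) = -18168 + 10981 = -7187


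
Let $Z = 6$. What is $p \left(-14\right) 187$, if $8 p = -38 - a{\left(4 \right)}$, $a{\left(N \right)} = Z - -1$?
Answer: $\frac{58905}{4} \approx 14726.0$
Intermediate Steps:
$a{\left(N \right)} = 7$ ($a{\left(N \right)} = 6 - -1 = 6 + 1 = 7$)
$p = - \frac{45}{8}$ ($p = \frac{-38 - 7}{8} = \frac{1}{8} \left(-45\right) = - \frac{45}{8} \approx -5.625$)
$p \left(-14\right) 187 = \left(- \frac{45}{8}\right) \left(-14\right) 187 = \frac{315}{4} \cdot 187 = \frac{58905}{4}$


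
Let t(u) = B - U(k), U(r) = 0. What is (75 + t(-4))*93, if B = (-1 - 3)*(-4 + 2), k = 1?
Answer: 7719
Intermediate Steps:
B = 8 (B = -4*(-2) = 8)
t(u) = 8 (t(u) = 8 - 1*0 = 8 + 0 = 8)
(75 + t(-4))*93 = (75 + 8)*93 = 83*93 = 7719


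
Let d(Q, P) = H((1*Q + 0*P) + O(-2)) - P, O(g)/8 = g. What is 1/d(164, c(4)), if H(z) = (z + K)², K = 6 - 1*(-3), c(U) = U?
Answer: 1/24645 ≈ 4.0576e-5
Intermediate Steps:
O(g) = 8*g
K = 9 (K = 6 + 3 = 9)
H(z) = (9 + z)² (H(z) = (z + 9)² = (9 + z)²)
d(Q, P) = (-7 + Q)² - P (d(Q, P) = (9 + ((1*Q + 0*P) + 8*(-2)))² - P = (9 + ((Q + 0) - 16))² - P = (9 + (Q - 16))² - P = (9 + (-16 + Q))² - P = (-7 + Q)² - P)
1/d(164, c(4)) = 1/((-7 + 164)² - 1*4) = 1/(157² - 4) = 1/(24649 - 4) = 1/24645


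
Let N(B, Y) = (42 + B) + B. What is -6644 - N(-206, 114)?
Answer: -6274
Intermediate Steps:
N(B, Y) = 42 + 2*B
-6644 - N(-206, 114) = -6644 - (42 + 2*(-206)) = -6644 - (42 - 412) = -6644 - 1*(-370) = -6644 + 370 = -6274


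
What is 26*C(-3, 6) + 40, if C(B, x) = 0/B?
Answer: 40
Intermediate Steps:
C(B, x) = 0
26*C(-3, 6) + 40 = 26*0 + 40 = 0 + 40 = 40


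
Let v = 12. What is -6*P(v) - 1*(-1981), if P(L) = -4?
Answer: 2005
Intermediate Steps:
-6*P(v) - 1*(-1981) = -6*(-4) - 1*(-1981) = 24 + 1981 = 2005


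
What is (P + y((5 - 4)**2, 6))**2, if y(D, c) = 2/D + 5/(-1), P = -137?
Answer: 19600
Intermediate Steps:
y(D, c) = -5 + 2/D (y(D, c) = 2/D + 5*(-1) = 2/D - 5 = -5 + 2/D)
(P + y((5 - 4)**2, 6))**2 = (-137 + (-5 + 2/((5 - 4)**2)))**2 = (-137 + (-5 + 2/(1**2)))**2 = (-137 + (-5 + 2/1))**2 = (-137 + (-5 + 2*1))**2 = (-137 + (-5 + 2))**2 = (-137 - 3)**2 = (-140)**2 = 19600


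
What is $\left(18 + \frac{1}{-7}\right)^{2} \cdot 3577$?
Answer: $1140625$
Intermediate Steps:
$\left(18 + \frac{1}{-7}\right)^{2} \cdot 3577 = \left(18 - \frac{1}{7}\right)^{2} \cdot 3577 = \left(\frac{125}{7}\right)^{2} \cdot 3577 = \frac{15625}{49} \cdot 3577 = 1140625$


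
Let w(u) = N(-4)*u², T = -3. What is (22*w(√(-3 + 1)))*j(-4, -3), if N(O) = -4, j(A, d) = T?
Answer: -528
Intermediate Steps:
j(A, d) = -3
w(u) = -4*u²
(22*w(√(-3 + 1)))*j(-4, -3) = (22*(-4*(√(-3 + 1))²))*(-3) = (22*(-4*(√(-2))²))*(-3) = (22*(-4*(I*√2)²))*(-3) = (22*(-4*(-2)))*(-3) = (22*8)*(-3) = 176*(-3) = -528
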